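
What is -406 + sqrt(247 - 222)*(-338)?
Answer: -2096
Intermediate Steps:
-406 + sqrt(247 - 222)*(-338) = -406 + sqrt(25)*(-338) = -406 + 5*(-338) = -406 - 1690 = -2096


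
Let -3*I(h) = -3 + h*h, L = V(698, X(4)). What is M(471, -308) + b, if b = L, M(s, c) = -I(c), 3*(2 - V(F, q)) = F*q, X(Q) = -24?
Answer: 111619/3 ≈ 37206.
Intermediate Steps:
V(F, q) = 2 - F*q/3
L = 5586 (L = 2 - ⅓*698*(-24) = 2 + 5584 = 5586)
I(h) = 1 - h²/3 (I(h) = -(-3 + h*h)/3 = -(-3 + h²)/3 = 1 - h²/3)
M(s, c) = -1 + c²/3 (M(s, c) = -(1 - c²/3) = -1 + c²/3)
b = 5586
M(471, -308) + b = (-1 + (⅓)*(-308)²) + 5586 = (-1 + (⅓)*94864) + 5586 = (-1 + 94864/3) + 5586 = 94861/3 + 5586 = 111619/3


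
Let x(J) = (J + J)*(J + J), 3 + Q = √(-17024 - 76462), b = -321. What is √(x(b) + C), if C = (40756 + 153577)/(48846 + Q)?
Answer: √((20131520585 + 412164*I*√93486)/(48843 + I*√93486)) ≈ 642.0 - 0.e-5*I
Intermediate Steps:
Q = -3 + I*√93486 (Q = -3 + √(-17024 - 76462) = -3 + √(-93486) = -3 + I*√93486 ≈ -3.0 + 305.75*I)
x(J) = 4*J² (x(J) = (2*J)*(2*J) = 4*J²)
C = 194333/(48843 + I*√93486) (C = (40756 + 153577)/(48846 + (-3 + I*√93486)) = 194333/(48843 + I*√93486) ≈ 3.9786 - 0.024906*I)
√(x(b) + C) = √(4*(-321)² + (3163935573/795244045 - 194333*I*√93486/2385732135)) = √(4*103041 + (3163935573/795244045 - 194333*I*√93486/2385732135)) = √(412164 + (3163935573/795244045 - 194333*I*√93486/2385732135)) = √(327774130498953/795244045 - 194333*I*√93486/2385732135)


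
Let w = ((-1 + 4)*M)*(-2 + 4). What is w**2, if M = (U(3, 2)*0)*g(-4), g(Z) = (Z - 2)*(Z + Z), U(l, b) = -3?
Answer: 0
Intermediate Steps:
g(Z) = 2*Z*(-2 + Z) (g(Z) = (-2 + Z)*(2*Z) = 2*Z*(-2 + Z))
M = 0 (M = (-3*0)*(2*(-4)*(-2 - 4)) = 0*(2*(-4)*(-6)) = 0*48 = 0)
w = 0 (w = ((-1 + 4)*0)*(-2 + 4) = (3*0)*2 = 0*2 = 0)
w**2 = 0**2 = 0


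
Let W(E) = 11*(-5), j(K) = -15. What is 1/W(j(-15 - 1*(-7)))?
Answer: -1/55 ≈ -0.018182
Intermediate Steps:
W(E) = -55
1/W(j(-15 - 1*(-7))) = 1/(-55) = -1/55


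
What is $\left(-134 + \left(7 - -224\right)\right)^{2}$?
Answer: $9409$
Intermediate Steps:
$\left(-134 + \left(7 - -224\right)\right)^{2} = \left(-134 + \left(7 + 224\right)\right)^{2} = \left(-134 + 231\right)^{2} = 97^{2} = 9409$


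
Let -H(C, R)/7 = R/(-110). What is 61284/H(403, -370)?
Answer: -674124/259 ≈ -2602.8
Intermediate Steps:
H(C, R) = 7*R/110 (H(C, R) = -7*R/(-110) = -7*R*(-1)/110 = -(-7)*R/110 = 7*R/110)
61284/H(403, -370) = 61284/(((7/110)*(-370))) = 61284/(-259/11) = 61284*(-11/259) = -674124/259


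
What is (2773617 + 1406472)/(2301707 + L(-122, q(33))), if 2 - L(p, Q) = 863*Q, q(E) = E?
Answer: 4180089/2273230 ≈ 1.8388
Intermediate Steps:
L(p, Q) = 2 - 863*Q
(2773617 + 1406472)/(2301707 + L(-122, q(33))) = (2773617 + 1406472)/(2301707 + (2 - 863*33)) = 4180089/(2301707 + (2 - 28479)) = 4180089/(2301707 - 28477) = 4180089/2273230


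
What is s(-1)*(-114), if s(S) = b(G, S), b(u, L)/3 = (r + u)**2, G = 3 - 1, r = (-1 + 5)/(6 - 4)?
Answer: -5472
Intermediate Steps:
r = 2 (r = 4/2 = 4*(1/2) = 2)
G = 2
b(u, L) = 3*(2 + u)**2
s(S) = 48 (s(S) = 3*(2 + 2)**2 = 3*4**2 = 3*16 = 48)
s(-1)*(-114) = 48*(-114) = -5472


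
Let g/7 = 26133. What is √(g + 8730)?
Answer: √191661 ≈ 437.79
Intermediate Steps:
g = 182931 (g = 7*26133 = 182931)
√(g + 8730) = √(182931 + 8730) = √191661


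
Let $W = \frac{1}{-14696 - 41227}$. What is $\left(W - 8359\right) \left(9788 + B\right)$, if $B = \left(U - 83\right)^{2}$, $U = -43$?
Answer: $- \frac{11996902627712}{55923} \approx -2.1453 \cdot 10^{8}$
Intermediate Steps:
$W = - \frac{1}{55923}$ ($W = \frac{1}{-55923} = - \frac{1}{55923} \approx -1.7882 \cdot 10^{-5}$)
$B = 15876$ ($B = \left(-43 - 83\right)^{2} = \left(-126\right)^{2} = 15876$)
$\left(W - 8359\right) \left(9788 + B\right) = \left(- \frac{1}{55923} - 8359\right) \left(9788 + 15876\right) = \left(- \frac{467460358}{55923}\right) 25664 = - \frac{11996902627712}{55923}$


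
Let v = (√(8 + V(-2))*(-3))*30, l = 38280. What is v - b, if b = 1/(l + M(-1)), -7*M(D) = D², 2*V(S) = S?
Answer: -7/267959 - 90*√7 ≈ -238.12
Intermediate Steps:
V(S) = S/2
M(D) = -D²/7
b = 7/267959 (b = 1/(38280 - ⅐*(-1)²) = 1/(38280 - ⅐*1) = 1/(38280 - ⅐) = 1/(267959/7) = 7/267959 ≈ 2.6123e-5)
v = -90*√7 (v = (√(8 + (½)*(-2))*(-3))*30 = (√(8 - 1)*(-3))*30 = (√7*(-3))*30 = -3*√7*30 = -90*√7 ≈ -238.12)
v - b = -90*√7 - 1*7/267959 = -90*√7 - 7/267959 = -7/267959 - 90*√7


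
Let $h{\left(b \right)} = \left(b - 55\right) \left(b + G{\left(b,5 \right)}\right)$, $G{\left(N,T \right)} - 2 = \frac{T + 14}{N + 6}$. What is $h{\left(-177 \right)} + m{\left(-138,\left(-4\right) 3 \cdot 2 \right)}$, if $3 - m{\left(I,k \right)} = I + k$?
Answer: $\frac{367117}{9} \approx 40791.0$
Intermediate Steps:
$G{\left(N,T \right)} = 2 + \frac{14 + T}{6 + N}$ ($G{\left(N,T \right)} = 2 + \frac{T + 14}{N + 6} = 2 + \frac{14 + T}{6 + N}$)
$m{\left(I,k \right)} = 3 - I - k$ ($m{\left(I,k \right)} = 3 - \left(I + k\right) = 3 - I - k$)
$h{\left(b \right)} = \left(-55 + b\right) \left(b + \frac{31 + 2 b}{6 + b}\right)$ ($h{\left(b \right)} = \left(b - 55\right) \left(b + \frac{26 + 5 + 2 b}{6 + b}\right) = \left(-55 + b\right) \left(b + \frac{31 + 2 b}{6 + b}\right)$)
$h{\left(-177 \right)} + m{\left(-138,\left(-4\right) 3 \cdot 2 \right)} = \frac{-1705 + \left(-177\right)^{3} - -72393 - 47 \left(-177\right)^{2}}{6 - 177} - \left(-141 + \left(-4\right) 3 \cdot 2\right) = \frac{-1705 - 5545233 + 72393 - 1472463}{-171} + \left(3 + 138 - \left(-12\right) 2\right) = - \frac{-1705 - 5545233 + 72393 - 1472463}{171} + \left(3 + 138 - -24\right) = \left(- \frac{1}{171}\right) \left(-6947008\right) + \left(3 + 138 + 24\right) = \frac{365632}{9} + 165 = \frac{367117}{9}$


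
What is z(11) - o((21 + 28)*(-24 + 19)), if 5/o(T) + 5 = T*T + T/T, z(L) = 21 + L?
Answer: 1920667/60021 ≈ 32.000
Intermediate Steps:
o(T) = 5/(-4 + T²) (o(T) = 5/(-5 + (T*T + T/T)) = 5/(-5 + (T² + 1)) = 5/(-5 + (1 + T²)) = 5/(-4 + T²))
z(11) - o((21 + 28)*(-24 + 19)) = (21 + 11) - 5/(-4 + ((21 + 28)*(-24 + 19))²) = 32 - 5/(-4 + (49*(-5))²) = 32 - 5/(-4 + (-245)²) = 32 - 5/(-4 + 60025) = 32 - 5/60021 = 1920667/60021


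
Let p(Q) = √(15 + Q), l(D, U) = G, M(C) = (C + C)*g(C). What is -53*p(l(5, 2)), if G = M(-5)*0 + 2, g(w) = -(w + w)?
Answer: -53*√17 ≈ -218.52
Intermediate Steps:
g(w) = -2*w
M(C) = -4*C² (M(C) = (C + C)*(-2*C) = (2*C)*(-2*C) = -4*C²)
G = 2 (G = -4*(-5)²*0 + 2 = -4*25*0 + 2 = -100*0 + 2 = 0 + 2 = 2)
l(D, U) = 2
-53*p(l(5, 2)) = -53*√(15 + 2) = -53*√17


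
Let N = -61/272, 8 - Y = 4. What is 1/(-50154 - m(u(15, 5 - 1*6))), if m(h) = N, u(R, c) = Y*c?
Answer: -272/13641827 ≈ -1.9939e-5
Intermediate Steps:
Y = 4 (Y = 8 - 1*4 = 8 - 4 = 4)
N = -61/272 (N = -61*1/272 = -61/272 ≈ -0.22426)
u(R, c) = 4*c
m(h) = -61/272
1/(-50154 - m(u(15, 5 - 1*6))) = 1/(-50154 - 1*(-61/272)) = 1/(-50154 + 61/272) = 1/(-13641827/272) = -272/13641827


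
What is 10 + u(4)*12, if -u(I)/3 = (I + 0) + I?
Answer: -278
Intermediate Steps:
u(I) = -6*I (u(I) = -3*((I + 0) + I) = -3*(I + I) = -6*I)
10 + u(4)*12 = 10 - 6*4*12 = 10 - 24*12 = 10 - 288 = -278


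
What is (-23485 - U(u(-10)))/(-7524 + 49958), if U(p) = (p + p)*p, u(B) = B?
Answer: -23685/42434 ≈ -0.55816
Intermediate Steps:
U(p) = 2*p² (U(p) = (2*p)*p = 2*p²)
(-23485 - U(u(-10)))/(-7524 + 49958) = (-23485 - 2*(-10)²)/(-7524 + 49958) = (-23485 - 2*100)/42434 = (-23485 - 1*200)*(1/42434) = (-23485 - 200)*(1/42434) = -23685*1/42434 = -23685/42434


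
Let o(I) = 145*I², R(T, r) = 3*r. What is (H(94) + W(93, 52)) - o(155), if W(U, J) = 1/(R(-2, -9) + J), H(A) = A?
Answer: -87088274/25 ≈ -3.4835e+6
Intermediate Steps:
W(U, J) = 1/(-27 + J) (W(U, J) = 1/(3*(-9) + J) = 1/(-27 + J))
(H(94) + W(93, 52)) - o(155) = (94 + 1/(-27 + 52)) - 145*155² = (94 + 1/25) - 145*24025 = (94 + 1/25) - 1*3483625 = 2351/25 - 3483625 = -87088274/25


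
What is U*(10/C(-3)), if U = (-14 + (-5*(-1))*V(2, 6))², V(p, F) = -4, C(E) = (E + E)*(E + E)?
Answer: 2890/9 ≈ 321.11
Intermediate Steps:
C(E) = 4*E² (C(E) = (2*E)*(2*E) = 4*E²)
U = 1156 (U = (-14 - 5*(-1)*(-4))² = (-14 + 5*(-4))² = (-14 - 20)² = (-34)² = 1156)
U*(10/C(-3)) = 1156*(10/((4*(-3)²))) = 1156*(10/((4*9))) = 1156*(10/36) = 1156*(10*(1/36)) = 1156*(5/18) = 2890/9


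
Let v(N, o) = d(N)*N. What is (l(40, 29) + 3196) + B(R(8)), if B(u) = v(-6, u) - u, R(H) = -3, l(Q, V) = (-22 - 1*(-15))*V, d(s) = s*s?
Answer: 2780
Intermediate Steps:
d(s) = s²
v(N, o) = N³ (v(N, o) = N²*N = N³)
l(Q, V) = -7*V (l(Q, V) = (-22 + 15)*V = -7*V)
B(u) = -216 - u (B(u) = (-6)³ - u = -216 - u)
(l(40, 29) + 3196) + B(R(8)) = (-7*29 + 3196) + (-216 - 1*(-3)) = (-203 + 3196) + (-216 + 3) = 2993 - 213 = 2780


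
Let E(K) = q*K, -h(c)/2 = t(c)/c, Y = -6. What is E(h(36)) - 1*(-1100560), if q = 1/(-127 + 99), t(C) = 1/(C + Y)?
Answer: 16640467201/15120 ≈ 1.1006e+6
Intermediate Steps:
t(C) = 1/(-6 + C) (t(C) = 1/(C - 6) = 1/(-6 + C))
h(c) = -2/(c*(-6 + c)) (h(c) = -2/((-6 + c)*c) = -2/(c*(-6 + c)))
q = -1/28 (q = 1/(-28) = -1/28 ≈ -0.035714)
E(K) = -K/28
E(h(36)) - 1*(-1100560) = -(-1)/(14*36*(-6 + 36)) - 1*(-1100560) = -(-1)/(14*36*30) + 1100560 = -1/28*(-1/540) + 1100560 = 1/15120 + 1100560 = 16640467201/15120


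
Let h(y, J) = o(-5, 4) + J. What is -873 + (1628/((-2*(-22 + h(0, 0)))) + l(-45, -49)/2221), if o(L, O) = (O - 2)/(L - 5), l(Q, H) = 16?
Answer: -5572441/6663 ≈ -836.33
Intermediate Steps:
o(L, O) = (-2 + O)/(-5 + L)
h(y, J) = -⅕ + J (h(y, J) = (-2 + 4)/(-5 - 5) + J = 2/(-10) + J = -⅒*2 + J = -⅕ + J)
-873 + (1628/((-2*(-22 + h(0, 0)))) + l(-45, -49)/2221) = -873 + (1628/((-2*(-22 + (-⅕ + 0)))) + 16/2221) = -873 + (1628/((-2*(-22 - ⅕))) + 16*(1/2221)) = -873 + (1628/((-2*(-111/5))) + 16/2221) = -873 + (1628/(222/5) + 16/2221) = -873 + (1628*(5/222) + 16/2221) = -873 + (110/3 + 16/2221) = -873 + 244358/6663 = -5572441/6663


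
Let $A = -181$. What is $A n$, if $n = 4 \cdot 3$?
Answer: $-2172$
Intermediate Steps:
$n = 12$
$A n = \left(-181\right) 12 = -2172$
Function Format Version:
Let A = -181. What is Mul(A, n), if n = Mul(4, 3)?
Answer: -2172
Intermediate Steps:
n = 12
Mul(A, n) = Mul(-181, 12) = -2172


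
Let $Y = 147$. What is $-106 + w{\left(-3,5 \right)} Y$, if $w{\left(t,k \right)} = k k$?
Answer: $3569$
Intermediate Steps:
$w{\left(t,k \right)} = k^{2}$
$-106 + w{\left(-3,5 \right)} Y = -106 + 5^{2} \cdot 147 = -106 + 25 \cdot 147 = -106 + 3675 = 3569$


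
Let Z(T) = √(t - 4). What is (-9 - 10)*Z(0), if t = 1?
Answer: -19*I*√3 ≈ -32.909*I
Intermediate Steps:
Z(T) = I*√3 (Z(T) = √(1 - 4) = √(-3) = I*√3)
(-9 - 10)*Z(0) = (-9 - 10)*(I*√3) = -19*I*√3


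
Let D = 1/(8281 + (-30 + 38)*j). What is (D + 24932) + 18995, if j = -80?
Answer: 335646208/7641 ≈ 43927.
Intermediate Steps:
D = 1/7641 (D = 1/(8281 + (-30 + 38)*(-80)) = 1/(8281 + 8*(-80)) = 1/(8281 - 640) = 1/7641 ≈ 0.00013087)
(D + 24932) + 18995 = (1/7641 + 24932) + 18995 = 190505413/7641 + 18995 = 335646208/7641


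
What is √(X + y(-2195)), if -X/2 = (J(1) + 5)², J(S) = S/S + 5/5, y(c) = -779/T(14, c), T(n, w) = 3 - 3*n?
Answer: I*√118677/39 ≈ 8.8332*I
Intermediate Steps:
y(c) = 779/39 (y(c) = -779/(3 - 3*14) = -779/(3 - 42) = -779/(-39) = -779*(-1/39) = 779/39)
J(S) = 2 (J(S) = 1 + 5*(⅕) = 1 + 1 = 2)
X = -98 (X = -2*(2 + 5)² = -2*7² = -2*49 = -98)
√(X + y(-2195)) = √(-98 + 779/39) = √(-3043/39) = I*√118677/39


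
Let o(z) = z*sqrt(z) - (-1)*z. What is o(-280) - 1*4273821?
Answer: -4274101 - 560*I*sqrt(70) ≈ -4.2741e+6 - 4685.3*I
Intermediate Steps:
o(z) = z + z**(3/2) (o(z) = z**(3/2) + z = z + z**(3/2))
o(-280) - 1*4273821 = (-280 + (-280)**(3/2)) - 1*4273821 = (-280 - 560*I*sqrt(70)) - 4273821 = -4274101 - 560*I*sqrt(70)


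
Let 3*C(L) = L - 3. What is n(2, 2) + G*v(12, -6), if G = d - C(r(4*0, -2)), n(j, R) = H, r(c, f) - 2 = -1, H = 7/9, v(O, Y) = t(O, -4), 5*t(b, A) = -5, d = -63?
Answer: 568/9 ≈ 63.111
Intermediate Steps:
t(b, A) = -1 (t(b, A) = (⅕)*(-5) = -1)
v(O, Y) = -1
H = 7/9 (H = 7*(⅑) = 7/9 ≈ 0.77778)
r(c, f) = 1 (r(c, f) = 2 - 1 = 1)
C(L) = -1 + L/3 (C(L) = (L - 3)/3 = (-3 + L)/3 = -1 + L/3)
n(j, R) = 7/9
G = -187/3 (G = -63 - (-1 + (⅓)*1) = -63 - (-1 + ⅓) = -63 - 1*(-⅔) = -63 + ⅔ = -187/3 ≈ -62.333)
n(2, 2) + G*v(12, -6) = 7/9 - 187/3*(-1) = 7/9 + 187/3 = 568/9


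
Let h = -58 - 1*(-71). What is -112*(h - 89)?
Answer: 8512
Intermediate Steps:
h = 13 (h = -58 + 71 = 13)
-112*(h - 89) = -112*(13 - 89) = -112*(-76) = 8512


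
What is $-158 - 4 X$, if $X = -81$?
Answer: $166$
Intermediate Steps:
$-158 - 4 X = -158 - -324 = -158 + 324 = 166$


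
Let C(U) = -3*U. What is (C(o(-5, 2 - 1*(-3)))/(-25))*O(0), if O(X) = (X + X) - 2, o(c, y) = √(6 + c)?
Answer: -6/25 ≈ -0.24000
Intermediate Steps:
O(X) = -2 + 2*X (O(X) = 2*X - 2 = -2 + 2*X)
(C(o(-5, 2 - 1*(-3)))/(-25))*O(0) = (-3*√(6 - 5)/(-25))*(-2 + 2*0) = (-3*√1*(-1/25))*(-2 + 0) = (-3*1*(-1/25))*(-2) = -3*(-1/25)*(-2) = (3/25)*(-2) = -6/25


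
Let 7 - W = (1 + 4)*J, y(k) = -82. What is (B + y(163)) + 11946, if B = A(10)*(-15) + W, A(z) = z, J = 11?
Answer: 11666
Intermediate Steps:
W = -48 (W = 7 - (1 + 4)*11 = 7 - 5*11 = 7 - 1*55 = 7 - 55 = -48)
B = -198 (B = 10*(-15) - 48 = -150 - 48 = -198)
(B + y(163)) + 11946 = (-198 - 82) + 11946 = -280 + 11946 = 11666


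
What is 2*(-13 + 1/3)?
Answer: -76/3 ≈ -25.333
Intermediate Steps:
2*(-13 + 1/3) = 2*(-13 + ⅓) = 2*(-38/3) = -76/3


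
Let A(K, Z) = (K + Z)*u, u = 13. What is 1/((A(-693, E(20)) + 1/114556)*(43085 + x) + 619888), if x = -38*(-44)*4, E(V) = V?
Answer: -114556/49813999409711 ≈ -2.2997e-9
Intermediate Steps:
A(K, Z) = 13*K + 13*Z (A(K, Z) = (K + Z)*13 = 13*K + 13*Z)
x = 6688 (x = 1672*4 = 6688)
1/((A(-693, E(20)) + 1/114556)*(43085 + x) + 619888) = 1/(((13*(-693) + 13*20) + 1/114556)*(43085 + 6688) + 619888) = 1/(((-9009 + 260) + 1/114556)*49773 + 619888) = 1/((-8749 + 1/114556)*49773 + 619888) = 1/(-1002250443/114556*49773 + 619888) = 1/(-49885011299439/114556 + 619888) = 1/(-49813999409711/114556) = -114556/49813999409711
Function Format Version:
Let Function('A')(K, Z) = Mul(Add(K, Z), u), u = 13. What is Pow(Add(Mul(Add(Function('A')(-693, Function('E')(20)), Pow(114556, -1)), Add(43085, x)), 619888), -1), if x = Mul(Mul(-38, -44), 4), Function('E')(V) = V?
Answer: Rational(-114556, 49813999409711) ≈ -2.2997e-9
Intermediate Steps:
Function('A')(K, Z) = Add(Mul(13, K), Mul(13, Z)) (Function('A')(K, Z) = Mul(Add(K, Z), 13) = Add(Mul(13, K), Mul(13, Z)))
x = 6688 (x = Mul(1672, 4) = 6688)
Pow(Add(Mul(Add(Function('A')(-693, Function('E')(20)), Pow(114556, -1)), Add(43085, x)), 619888), -1) = Pow(Add(Mul(Add(Add(Mul(13, -693), Mul(13, 20)), Pow(114556, -1)), Add(43085, 6688)), 619888), -1) = Pow(Add(Mul(Add(Add(-9009, 260), Rational(1, 114556)), 49773), 619888), -1) = Pow(Add(Mul(Add(-8749, Rational(1, 114556)), 49773), 619888), -1) = Pow(Add(Mul(Rational(-1002250443, 114556), 49773), 619888), -1) = Pow(Add(Rational(-49885011299439, 114556), 619888), -1) = Pow(Rational(-49813999409711, 114556), -1) = Rational(-114556, 49813999409711)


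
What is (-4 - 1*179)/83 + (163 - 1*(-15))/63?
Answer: 3245/5229 ≈ 0.62058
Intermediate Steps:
(-4 - 1*179)/83 + (163 - 1*(-15))/63 = (-4 - 179)*(1/83) + (163 + 15)*(1/63) = -183*1/83 + 178*(1/63) = -183/83 + 178/63 = 3245/5229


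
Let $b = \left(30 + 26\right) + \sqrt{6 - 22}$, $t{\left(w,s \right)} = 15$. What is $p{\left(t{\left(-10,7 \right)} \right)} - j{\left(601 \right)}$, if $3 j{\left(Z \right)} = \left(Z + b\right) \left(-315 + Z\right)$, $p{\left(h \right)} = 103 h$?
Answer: $-61089 - \frac{1144 i}{3} \approx -61089.0 - 381.33 i$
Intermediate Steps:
$b = 56 + 4 i$ ($b = 56 + \sqrt{-16} = 56 + 4 i \approx 56.0 + 4.0 i$)
$j{\left(Z \right)} = \frac{\left(-315 + Z\right) \left(56 + Z + 4 i\right)}{3}$ ($j{\left(Z \right)} = \frac{\left(Z + \left(56 + 4 i\right)\right) \left(-315 + Z\right)}{3} = \frac{\left(56 + Z + 4 i\right) \left(-315 + Z\right)}{3} = \frac{\left(-315 + Z\right) \left(56 + Z + 4 i\right)}{3}$)
$p{\left(t{\left(-10,7 \right)} \right)} - j{\left(601 \right)} = 103 \cdot 15 - \left(-5880 - 420 i + \frac{601^{2}}{3} + \frac{1}{3} \cdot 601 \left(-259 + 4 i\right)\right) = 1545 - \left(-5880 - 420 i + \frac{1}{3} \cdot 361201 - \left(\frac{155659}{3} - \frac{2404 i}{3}\right)\right) = 1545 - \left(-5880 - 420 i + \frac{361201}{3} - \left(\frac{155659}{3} - \frac{2404 i}{3}\right)\right) = 1545 - \left(62634 + \frac{1144 i}{3}\right) = -61089 - \frac{1144 i}{3}$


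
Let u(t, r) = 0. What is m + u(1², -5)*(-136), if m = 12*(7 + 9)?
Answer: 192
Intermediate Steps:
m = 192 (m = 12*16 = 192)
m + u(1², -5)*(-136) = 192 + 0*(-136) = 192 + 0 = 192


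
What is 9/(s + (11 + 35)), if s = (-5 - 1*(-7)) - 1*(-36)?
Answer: 3/28 ≈ 0.10714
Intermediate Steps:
s = 38 (s = (-5 + 7) + 36 = 2 + 36 = 38)
9/(s + (11 + 35)) = 9/(38 + (11 + 35)) = 9/(38 + 46) = 9/84 = 9*(1/84) = 3/28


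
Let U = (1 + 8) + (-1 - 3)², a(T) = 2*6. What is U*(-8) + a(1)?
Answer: -188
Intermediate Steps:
a(T) = 12
U = 25 (U = 9 + (-4)² = 9 + 16 = 25)
U*(-8) + a(1) = 25*(-8) + 12 = -200 + 12 = -188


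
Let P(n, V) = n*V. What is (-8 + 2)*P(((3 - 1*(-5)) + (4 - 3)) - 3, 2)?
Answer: -72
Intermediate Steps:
P(n, V) = V*n
(-8 + 2)*P(((3 - 1*(-5)) + (4 - 3)) - 3, 2) = (-8 + 2)*(2*(((3 - 1*(-5)) + (4 - 3)) - 3)) = -12*(((3 + 5) + 1) - 3) = -12*((8 + 1) - 3) = -12*(9 - 3) = -12*6 = -6*12 = -72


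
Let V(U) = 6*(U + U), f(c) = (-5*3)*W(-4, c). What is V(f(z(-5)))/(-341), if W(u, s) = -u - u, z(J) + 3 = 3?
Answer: 1440/341 ≈ 4.2229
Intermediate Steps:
z(J) = 0 (z(J) = -3 + 3 = 0)
W(u, s) = -2*u
f(c) = -120 (f(c) = (-5*3)*(-2*(-4)) = -15*8 = -120)
V(U) = 12*U (V(U) = 6*(2*U) = 12*U)
V(f(z(-5)))/(-341) = (12*(-120))/(-341) = -1440*(-1/341) = 1440/341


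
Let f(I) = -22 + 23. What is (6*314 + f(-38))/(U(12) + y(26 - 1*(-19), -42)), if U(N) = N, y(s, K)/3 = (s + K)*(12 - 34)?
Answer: -1885/186 ≈ -10.134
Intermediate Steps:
y(s, K) = -66*K - 66*s (y(s, K) = 3*((s + K)*(12 - 34)) = 3*((K + s)*(-22)) = 3*(-22*K - 22*s) = -66*K - 66*s)
f(I) = 1
(6*314 + f(-38))/(U(12) + y(26 - 1*(-19), -42)) = (6*314 + 1)/(12 + (-66*(-42) - 66*(26 - 1*(-19)))) = (1884 + 1)/(12 + (2772 - 66*(26 + 19))) = 1885/(12 + (2772 - 66*45)) = 1885/(12 + (2772 - 2970)) = 1885/(12 - 198) = 1885/(-186) = 1885*(-1/186) = -1885/186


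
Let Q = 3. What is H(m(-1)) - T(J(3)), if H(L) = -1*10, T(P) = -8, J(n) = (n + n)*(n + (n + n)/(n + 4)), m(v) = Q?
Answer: -2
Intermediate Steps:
m(v) = 3
J(n) = 2*n*(n + 2*n/(4 + n)) (J(n) = (2*n)*(n + (2*n)/(4 + n)) = (2*n)*(n + 2*n/(4 + n)) = 2*n*(n + 2*n/(4 + n)))
H(L) = -10
H(m(-1)) - T(J(3)) = -10 - 1*(-8) = -10 + 8 = -2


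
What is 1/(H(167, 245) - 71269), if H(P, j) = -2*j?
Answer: -1/71759 ≈ -1.3936e-5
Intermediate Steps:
1/(H(167, 245) - 71269) = 1/(-2*245 - 71269) = 1/(-490 - 71269) = 1/(-71759) = -1/71759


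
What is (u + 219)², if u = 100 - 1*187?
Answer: 17424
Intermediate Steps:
u = -87 (u = 100 - 187 = -87)
(u + 219)² = (-87 + 219)² = 132² = 17424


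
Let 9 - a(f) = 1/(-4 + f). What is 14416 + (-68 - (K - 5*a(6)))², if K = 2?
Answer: 60689/4 ≈ 15172.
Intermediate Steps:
a(f) = 9 - 1/(-4 + f)
14416 + (-68 - (K - 5*a(6)))² = 14416 + (-68 - (2 - 5*(-37 + 9*6)/(-4 + 6)))² = 14416 + (-68 - (2 - 5*(-37 + 54)/2))² = 14416 + (-68 - (2 - 5*17/2))² = 14416 + (-68 - (2 - 85/2))² = 14416 + (-68 - 1*(-81/2))² = 14416 + (-68 + 81/2)² = 14416 + (-55/2)² = 14416 + 3025/4 = 60689/4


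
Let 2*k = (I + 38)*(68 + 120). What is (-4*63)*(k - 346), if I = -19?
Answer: -362880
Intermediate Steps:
k = 1786 (k = ((-19 + 38)*(68 + 120))/2 = (19*188)/2 = (1/2)*3572 = 1786)
(-4*63)*(k - 346) = (-4*63)*(1786 - 346) = -252*1440 = -362880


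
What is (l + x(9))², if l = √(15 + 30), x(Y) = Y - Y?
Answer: 45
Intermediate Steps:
x(Y) = 0
l = 3*√5 (l = √45 = 3*√5 ≈ 6.7082)
(l + x(9))² = (3*√5 + 0)² = (3*√5)² = 45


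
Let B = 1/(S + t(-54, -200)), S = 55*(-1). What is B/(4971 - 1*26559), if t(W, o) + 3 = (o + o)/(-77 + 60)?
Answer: 17/12650568 ≈ 1.3438e-6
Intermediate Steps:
S = -55
t(W, o) = -3 - 2*o/17 (t(W, o) = -3 + (o + o)/(-77 + 60) = -3 + (2*o)/(-17) = -3 + (2*o)*(-1/17) = -3 - 2*o/17)
B = -17/586 (B = 1/(-55 + (-3 - 2/17*(-200))) = 1/(-55 + (-3 + 400/17)) = 1/(-55 + 349/17) = 1/(-586/17) = -17/586 ≈ -0.029010)
B/(4971 - 1*26559) = -17/(586*(4971 - 1*26559)) = -17/(586*(4971 - 26559)) = -17/586/(-21588) = -17/586*(-1/21588) = 17/12650568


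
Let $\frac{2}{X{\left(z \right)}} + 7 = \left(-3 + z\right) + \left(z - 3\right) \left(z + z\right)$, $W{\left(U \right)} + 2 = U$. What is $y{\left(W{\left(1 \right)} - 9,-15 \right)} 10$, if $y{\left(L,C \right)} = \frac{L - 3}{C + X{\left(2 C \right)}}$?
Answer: $\frac{126100}{14549} \approx 8.6673$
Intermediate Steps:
$W{\left(U \right)} = -2 + U$
$X{\left(z \right)} = \frac{2}{-10 + z + 2 z \left(-3 + z\right)}$ ($X{\left(z \right)} = \frac{2}{-7 + \left(\left(-3 + z\right) + \left(z - 3\right) \left(z + z\right)\right)} = \frac{2}{-7 + \left(\left(-3 + z\right) + \left(-3 + z\right) 2 z\right)} = \frac{2}{-7 + \left(\left(-3 + z\right) + 2 z \left(-3 + z\right)\right)} = \frac{2}{-7 + \left(-3 + z + 2 z \left(-3 + z\right)\right)} = \frac{2}{-10 + z + 2 z \left(-3 + z\right)}$)
$y{\left(L,C \right)} = \frac{-3 + L}{C + \frac{2}{-10 - 10 C + 8 C^{2}}}$ ($y{\left(L,C \right)} = \frac{L - 3}{C + \frac{2}{-10 - 5 \cdot 2 C + 2 \left(2 C\right)^{2}}} = \frac{-3 + L}{C + \frac{2}{-10 - 10 C + 2 \cdot 4 C^{2}}} = \frac{-3 + L}{C + \frac{2}{-10 - 10 C + 8 C^{2}}}$)
$y{\left(W{\left(1 \right)} - 9,-15 \right)} 10 = \frac{\left(-3 + \left(\left(-2 + 1\right) - 9\right)\right) \left(5 - 4 \left(-15\right)^{2} + 5 \left(-15\right)\right)}{-1 - 15 \left(5 - 4 \left(-15\right)^{2} + 5 \left(-15\right)\right)} 10 = \frac{\left(-3 - 10\right) \left(5 - 900 - 75\right)}{-1 - 15 \left(5 - 900 - 75\right)} 10 = \frac{1}{-1 - -14550} \left(-13\right) \left(-970\right) 10 = \frac{1}{-1 + 14550} \left(-13\right) \left(-970\right) 10 = \frac{1}{14549} \left(-13\right) \left(-970\right) 10 = \frac{12610}{14549} \cdot 10 = \frac{126100}{14549}$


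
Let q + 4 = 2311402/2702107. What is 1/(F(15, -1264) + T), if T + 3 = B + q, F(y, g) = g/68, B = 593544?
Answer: 45935819/27263793629825 ≈ 1.6849e-6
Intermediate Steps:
q = -8497026/2702107 (q = -4 + 2311402/2702107 = -8497026/2702107 ≈ -3.1446)
F(y, g) = g/68 (F(y, g) = g*(1/68) = g/68)
T = 1603802793861/2702107 (T = -3 + (593544 - 8497026/2702107) = -3 + 1603810900182/2702107 = 1603802793861/2702107 ≈ 5.9354e+5)
1/(F(15, -1264) + T) = 1/((1/68)*(-1264) + 1603802793861/2702107) = 1/(-316/17 + 1603802793861/2702107) = 1/(27263793629825/45935819) = 45935819/27263793629825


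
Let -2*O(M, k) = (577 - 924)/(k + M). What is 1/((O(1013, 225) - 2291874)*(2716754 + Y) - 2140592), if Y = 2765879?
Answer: -2476/31112191361655333 ≈ -7.9583e-14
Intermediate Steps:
O(M, k) = 347/(2*(M + k)) (O(M, k) = -(577 - 924)/(2*(k + M)) = -(-347)/(2*(M + k)) = 347/(2*(M + k)))
1/((O(1013, 225) - 2291874)*(2716754 + Y) - 2140592) = 1/((347/(2*(1013 + 225)) - 2291874)*(2716754 + 2765879) - 2140592) = 1/(((347/2)/1238 - 2291874)*5482633 - 2140592) = 1/(((347/2)*(1/1238) - 2291874)*5482633 - 2140592) = 1/((347/2476 - 2291874)*5482633 - 2140592) = 1/(-5674679677/2476*5482633 - 2140592) = 1/(-31112186061549541/2476 - 2140592) = 1/(-31112191361655333/2476) = -2476/31112191361655333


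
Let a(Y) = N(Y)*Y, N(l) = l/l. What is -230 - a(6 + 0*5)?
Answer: -236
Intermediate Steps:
N(l) = 1
a(Y) = Y (a(Y) = 1*Y = Y)
-230 - a(6 + 0*5) = -230 - (6 + 0*5) = -230 - (6 + 0) = -230 - 1*6 = -230 - 6 = -236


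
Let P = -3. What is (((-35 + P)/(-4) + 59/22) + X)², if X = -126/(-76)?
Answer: 33466225/174724 ≈ 191.54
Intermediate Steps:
X = 63/38 (X = -126*(-1/76) = 63/38 ≈ 1.6579)
(((-35 + P)/(-4) + 59/22) + X)² = (((-35 - 3)/(-4) + 59/22) + 63/38)² = ((-38*(-¼) + 59*(1/22)) + 63/38)² = ((19/2 + 59/22) + 63/38)² = (134/11 + 63/38)² = (5785/418)² = 33466225/174724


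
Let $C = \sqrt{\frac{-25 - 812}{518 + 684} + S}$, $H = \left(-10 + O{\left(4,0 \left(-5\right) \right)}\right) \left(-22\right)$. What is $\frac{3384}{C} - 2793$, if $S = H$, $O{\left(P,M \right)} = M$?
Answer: $-2793 + \frac{3384 \sqrt{316850806}}{263603} \approx -2564.5$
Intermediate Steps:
$H = 220$ ($H = \left(-10 + 0 \left(-5\right)\right) \left(-22\right) = \left(-10 + 0\right) \left(-22\right) = \left(-10\right) \left(-22\right) = 220$)
$S = 220$
$C = \frac{\sqrt{316850806}}{1202}$ ($C = \sqrt{\frac{-25 - 812}{518 + 684} + 220} = \sqrt{- \frac{837}{1202} + 220} = \sqrt{\frac{263603}{1202}} = \frac{\sqrt{316850806}}{1202} \approx 14.809$)
$\frac{3384}{C} - 2793 = \frac{3384}{\frac{1}{1202} \sqrt{316850806}} - 2793 = 3384 \frac{\sqrt{316850806}}{263603} - 2793 = \frac{3384 \sqrt{316850806}}{263603} - 2793 = -2793 + \frac{3384 \sqrt{316850806}}{263603}$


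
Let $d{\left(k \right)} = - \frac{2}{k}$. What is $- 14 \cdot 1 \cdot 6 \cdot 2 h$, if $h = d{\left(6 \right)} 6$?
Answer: $336$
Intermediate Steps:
$h = -2$ ($h = - \frac{2}{6} \cdot 6 = \left(-2\right) \frac{1}{6} \cdot 6 = \left(- \frac{1}{3}\right) 6 = -2$)
$- 14 \cdot 1 \cdot 6 \cdot 2 h = - 14 \cdot 1 \cdot 6 \cdot 2 \left(-2\right) = - 14 \cdot 6 \cdot 2 \left(-2\right) = \left(-14\right) 12 \left(-2\right) = \left(-168\right) \left(-2\right) = 336$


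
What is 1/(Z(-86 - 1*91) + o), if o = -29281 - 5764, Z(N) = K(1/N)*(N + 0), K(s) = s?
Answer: -1/35044 ≈ -2.8536e-5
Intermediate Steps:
Z(N) = 1 (Z(N) = (N + 0)/N = N/N = 1)
o = -35045
1/(Z(-86 - 1*91) + o) = 1/(1 - 35045) = 1/(-35044) = -1/35044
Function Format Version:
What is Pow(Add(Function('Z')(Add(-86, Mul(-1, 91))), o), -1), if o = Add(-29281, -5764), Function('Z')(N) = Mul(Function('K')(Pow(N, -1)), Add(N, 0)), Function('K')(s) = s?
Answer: Rational(-1, 35044) ≈ -2.8536e-5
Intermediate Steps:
Function('Z')(N) = 1 (Function('Z')(N) = Mul(Pow(N, -1), Add(N, 0)) = Mul(Pow(N, -1), N) = 1)
o = -35045
Pow(Add(Function('Z')(Add(-86, Mul(-1, 91))), o), -1) = Pow(Add(1, -35045), -1) = Pow(-35044, -1) = Rational(-1, 35044)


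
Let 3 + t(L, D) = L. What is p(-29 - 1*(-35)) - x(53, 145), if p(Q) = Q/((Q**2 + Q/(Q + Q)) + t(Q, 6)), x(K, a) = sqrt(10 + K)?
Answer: 12/79 - 3*sqrt(7) ≈ -7.7854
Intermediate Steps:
t(L, D) = -3 + L
p(Q) = Q/(-5/2 + Q + Q**2) (p(Q) = Q/((Q**2 + Q/(Q + Q)) + (-3 + Q)) = Q/((Q**2 + Q/((2*Q))) + (-3 + Q)) = Q/((Q**2 + (1/(2*Q))*Q) + (-3 + Q)) = Q/((Q**2 + 1/2) + (-3 + Q)) = Q/((1/2 + Q**2) + (-3 + Q)) = Q/(-5/2 + Q + Q**2))
p(-29 - 1*(-35)) - x(53, 145) = 2*(-29 - 1*(-35))/(-5 + 2*(-29 - 1*(-35)) + 2*(-29 - 1*(-35))**2) - sqrt(10 + 53) = 2*(-29 + 35)/(-5 + 2*(-29 + 35) + 2*(-29 + 35)**2) - sqrt(63) = 2*6/(-5 + 2*6 + 2*6**2) - 3*sqrt(7) = 2*6/(-5 + 12 + 2*36) - 3*sqrt(7) = 2*6/(-5 + 12 + 72) - 3*sqrt(7) = 2*6/79 - 3*sqrt(7) = 2*6*(1/79) - 3*sqrt(7) = 12/79 - 3*sqrt(7)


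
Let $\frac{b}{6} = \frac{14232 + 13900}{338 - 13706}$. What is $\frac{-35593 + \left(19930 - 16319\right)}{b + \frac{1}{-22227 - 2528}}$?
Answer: $\frac{220492463185}{87051236} \approx 2532.9$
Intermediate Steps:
$b = - \frac{7033}{557}$ ($b = 6 \frac{14232 + 13900}{338 - 13706} = 6 \frac{28132}{-13368} = 6 \cdot 28132 \left(- \frac{1}{13368}\right) = 6 \left(- \frac{7033}{3342}\right) = - \frac{7033}{557} \approx -12.627$)
$\frac{-35593 + \left(19930 - 16319\right)}{b + \frac{1}{-22227 - 2528}} = \frac{-35593 + \left(19930 - 16319\right)}{- \frac{7033}{557} + \frac{1}{-22227 - 2528}} = \frac{-35593 + \left(19930 - 16319\right)}{- \frac{7033}{557} + \frac{1}{-24755}} = \frac{-35593 + 3611}{- \frac{7033}{557} - \frac{1}{24755}} = - \frac{31982}{- \frac{174102472}{13788535}} = \left(-31982\right) \left(- \frac{13788535}{174102472}\right) = \frac{220492463185}{87051236}$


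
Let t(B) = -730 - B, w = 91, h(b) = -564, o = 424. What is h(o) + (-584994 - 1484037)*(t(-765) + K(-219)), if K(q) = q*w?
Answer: 41161302150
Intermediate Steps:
K(q) = 91*q (K(q) = q*91 = 91*q)
h(o) + (-584994 - 1484037)*(t(-765) + K(-219)) = -564 + (-584994 - 1484037)*((-730 - 1*(-765)) + 91*(-219)) = -564 - 2069031*((-730 + 765) - 19929) = -564 - 2069031*(35 - 19929) = -564 - 2069031*(-19894) = -564 + 41161302714 = 41161302150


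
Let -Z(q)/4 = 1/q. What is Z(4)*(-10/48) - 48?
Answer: -1147/24 ≈ -47.792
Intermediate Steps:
Z(q) = -4/q
Z(4)*(-10/48) - 48 = (-4/4)*(-10/48) - 48 = (-4*¼)*(-10*1/48) - 48 = -1*(-5/24) - 48 = 5/24 - 48 = -1147/24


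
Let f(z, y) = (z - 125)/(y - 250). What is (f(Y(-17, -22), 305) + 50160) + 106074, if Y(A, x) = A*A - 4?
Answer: 1718606/11 ≈ 1.5624e+5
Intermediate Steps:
Y(A, x) = -4 + A**2 (Y(A, x) = A**2 - 4 = -4 + A**2)
f(z, y) = (-125 + z)/(-250 + y)
(f(Y(-17, -22), 305) + 50160) + 106074 = ((-125 + (-4 + (-17)**2))/(-250 + 305) + 50160) + 106074 = ((-125 + (-4 + 289))/55 + 50160) + 106074 = ((-125 + 285)/55 + 50160) + 106074 = ((1/55)*160 + 50160) + 106074 = (32/11 + 50160) + 106074 = 551792/11 + 106074 = 1718606/11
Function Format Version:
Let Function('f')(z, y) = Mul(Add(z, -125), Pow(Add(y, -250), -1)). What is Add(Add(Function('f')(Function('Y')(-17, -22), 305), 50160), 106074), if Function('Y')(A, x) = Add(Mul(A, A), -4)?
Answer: Rational(1718606, 11) ≈ 1.5624e+5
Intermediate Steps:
Function('Y')(A, x) = Add(-4, Pow(A, 2)) (Function('Y')(A, x) = Add(Pow(A, 2), -4) = Add(-4, Pow(A, 2)))
Function('f')(z, y) = Mul(Pow(Add(-250, y), -1), Add(-125, z)) (Function('f')(z, y) = Mul(Add(-125, z), Pow(Add(-250, y), -1)) = Mul(Pow(Add(-250, y), -1), Add(-125, z)))
Add(Add(Function('f')(Function('Y')(-17, -22), 305), 50160), 106074) = Add(Add(Mul(Pow(Add(-250, 305), -1), Add(-125, Add(-4, Pow(-17, 2)))), 50160), 106074) = Add(Add(Mul(Pow(55, -1), Add(-125, Add(-4, 289))), 50160), 106074) = Add(Add(Mul(Rational(1, 55), Add(-125, 285)), 50160), 106074) = Add(Add(Mul(Rational(1, 55), 160), 50160), 106074) = Add(Add(Rational(32, 11), 50160), 106074) = Add(Rational(551792, 11), 106074) = Rational(1718606, 11)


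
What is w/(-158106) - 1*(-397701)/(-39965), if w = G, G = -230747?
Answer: -53657110451/6318706290 ≈ -8.4918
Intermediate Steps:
w = -230747
w/(-158106) - 1*(-397701)/(-39965) = -230747/(-158106) - 1*(-397701)/(-39965) = -230747*(-1/158106) + 397701*(-1/39965) = 230747/158106 - 397701/39965 = -53657110451/6318706290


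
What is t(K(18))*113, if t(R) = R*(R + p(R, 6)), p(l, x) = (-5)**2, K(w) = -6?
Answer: -12882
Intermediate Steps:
p(l, x) = 25
t(R) = R*(25 + R) (t(R) = R*(R + 25) = R*(25 + R))
t(K(18))*113 = -6*(25 - 6)*113 = -6*19*113 = -114*113 = -12882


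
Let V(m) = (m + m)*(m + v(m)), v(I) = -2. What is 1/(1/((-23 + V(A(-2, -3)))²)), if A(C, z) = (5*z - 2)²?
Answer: 27510534769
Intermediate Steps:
A(C, z) = (-2 + 5*z)²
V(m) = 2*m*(-2 + m) (V(m) = (m + m)*(m - 2) = (2*m)*(-2 + m) = 2*m*(-2 + m))
1/(1/((-23 + V(A(-2, -3)))²)) = 1/(1/((-23 + 2*(-2 + 5*(-3))²*(-2 + (-2 + 5*(-3))²))²)) = 1/(1/((-23 + 2*(-2 - 15)²*(-2 + (-2 - 15)²))²)) = 1/(1/((-23 + 2*(-17)²*(-2 + (-17)²))²)) = 1/(1/((-23 + 2*289*(-2 + 289))²)) = 1/(1/((-23 + 2*289*287)²)) = 1/(1/((-23 + 165886)²)) = 1/(1/(165863²)) = 1/(1/27510534769) = 27510534769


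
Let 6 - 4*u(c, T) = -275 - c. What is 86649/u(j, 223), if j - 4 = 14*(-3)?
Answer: 115532/81 ≈ 1426.3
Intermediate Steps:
j = -38 (j = 4 + 14*(-3) = 4 - 42 = -38)
u(c, T) = 281/4 + c/4 (u(c, T) = 3/2 - (-275 - c)/4 = 3/2 + (275/4 + c/4) = 281/4 + c/4)
86649/u(j, 223) = 86649/(281/4 + (1/4)*(-38)) = 86649/(281/4 - 19/2) = 86649/(243/4) = 86649*(4/243) = 115532/81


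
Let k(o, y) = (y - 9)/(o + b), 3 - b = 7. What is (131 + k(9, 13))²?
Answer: 434281/25 ≈ 17371.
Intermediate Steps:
b = -4 (b = 3 - 1*7 = 3 - 7 = -4)
k(o, y) = (-9 + y)/(-4 + o) (k(o, y) = (y - 9)/(o - 4) = (-9 + y)/(-4 + o))
(131 + k(9, 13))² = (131 + (-9 + 13)/(-4 + 9))² = (131 + 4/5)² = (131 + (⅕)*4)² = (131 + ⅘)² = (659/5)² = 434281/25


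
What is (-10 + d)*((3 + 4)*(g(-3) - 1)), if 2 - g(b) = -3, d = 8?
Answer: -56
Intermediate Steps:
g(b) = 5 (g(b) = 2 - 1*(-3) = 2 + 3 = 5)
(-10 + d)*((3 + 4)*(g(-3) - 1)) = (-10 + 8)*((3 + 4)*(5 - 1)) = -14*4 = -2*28 = -56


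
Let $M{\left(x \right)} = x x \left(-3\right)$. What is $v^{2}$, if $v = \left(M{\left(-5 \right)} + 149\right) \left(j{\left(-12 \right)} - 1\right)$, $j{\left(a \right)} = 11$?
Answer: $547600$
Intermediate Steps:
$M{\left(x \right)} = - 3 x^{2}$ ($M{\left(x \right)} = x^{2} \left(-3\right) = - 3 x^{2}$)
$v = 740$ ($v = \left(- 3 \left(-5\right)^{2} + 149\right) \left(11 - 1\right) = \left(\left(-3\right) 25 + 149\right) 10 = \left(-75 + 149\right) 10 = 74 \cdot 10 = 740$)
$v^{2} = 740^{2} = 547600$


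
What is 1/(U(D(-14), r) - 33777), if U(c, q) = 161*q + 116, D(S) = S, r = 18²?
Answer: 1/18503 ≈ 5.4045e-5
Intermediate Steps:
r = 324
U(c, q) = 116 + 161*q
1/(U(D(-14), r) - 33777) = 1/((116 + 161*324) - 33777) = 1/((116 + 52164) - 33777) = 1/(52280 - 33777) = 1/18503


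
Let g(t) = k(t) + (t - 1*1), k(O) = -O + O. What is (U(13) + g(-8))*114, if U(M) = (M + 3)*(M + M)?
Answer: 46398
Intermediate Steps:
k(O) = 0
U(M) = 2*M*(3 + M) (U(M) = (3 + M)*(2*M) = 2*M*(3 + M))
g(t) = -1 + t (g(t) = 0 + (t - 1*1) = 0 + (t - 1) = 0 + (-1 + t) = -1 + t)
(U(13) + g(-8))*114 = (2*13*(3 + 13) + (-1 - 8))*114 = (2*13*16 - 9)*114 = (416 - 9)*114 = 407*114 = 46398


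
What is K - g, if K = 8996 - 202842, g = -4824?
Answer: -189022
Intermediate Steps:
K = -193846
K - g = -193846 - 1*(-4824) = -193846 + 4824 = -189022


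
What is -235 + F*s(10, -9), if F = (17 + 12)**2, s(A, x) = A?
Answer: 8175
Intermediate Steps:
F = 841 (F = 29**2 = 841)
-235 + F*s(10, -9) = -235 + 841*10 = -235 + 8410 = 8175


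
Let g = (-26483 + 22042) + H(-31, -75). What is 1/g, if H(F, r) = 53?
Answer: -1/4388 ≈ -0.00022789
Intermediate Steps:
g = -4388 (g = (-26483 + 22042) + 53 = -4441 + 53 = -4388)
1/g = 1/(-4388) = -1/4388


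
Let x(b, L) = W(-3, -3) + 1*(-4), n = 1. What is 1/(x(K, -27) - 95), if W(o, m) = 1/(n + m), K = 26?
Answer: -2/199 ≈ -0.010050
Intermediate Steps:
W(o, m) = 1/(1 + m)
x(b, L) = -9/2 (x(b, L) = 1/(1 - 3) + 1*(-4) = 1/(-2) - 4 = -1/2 - 4 = -9/2)
1/(x(K, -27) - 95) = 1/(-9/2 - 95) = 1/(-199/2) = -2/199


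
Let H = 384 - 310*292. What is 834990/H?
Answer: -417495/45068 ≈ -9.2637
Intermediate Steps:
H = -90136 (H = 384 - 90520 = -90136)
834990/H = 834990/(-90136) = 834990*(-1/90136) = -417495/45068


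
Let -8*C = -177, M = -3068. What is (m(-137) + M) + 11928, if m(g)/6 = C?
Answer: 35971/4 ≈ 8992.8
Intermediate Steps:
C = 177/8 (C = -⅛*(-177) = 177/8 ≈ 22.125)
m(g) = 531/4 (m(g) = 6*(177/8) = 531/4)
(m(-137) + M) + 11928 = (531/4 - 3068) + 11928 = -11741/4 + 11928 = 35971/4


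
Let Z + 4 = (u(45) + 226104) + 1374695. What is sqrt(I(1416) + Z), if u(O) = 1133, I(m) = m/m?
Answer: sqrt(1601929) ≈ 1265.7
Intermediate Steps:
I(m) = 1
Z = 1601928 (Z = -4 + ((1133 + 226104) + 1374695) = -4 + (227237 + 1374695) = -4 + 1601932 = 1601928)
sqrt(I(1416) + Z) = sqrt(1 + 1601928) = sqrt(1601929)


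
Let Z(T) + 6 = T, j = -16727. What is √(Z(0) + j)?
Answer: I*√16733 ≈ 129.36*I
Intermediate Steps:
Z(T) = -6 + T
√(Z(0) + j) = √((-6 + 0) - 16727) = √(-6 - 16727) = √(-16733) = I*√16733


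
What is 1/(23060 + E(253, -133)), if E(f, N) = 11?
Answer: 1/23071 ≈ 4.3344e-5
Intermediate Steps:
1/(23060 + E(253, -133)) = 1/(23060 + 11) = 1/23071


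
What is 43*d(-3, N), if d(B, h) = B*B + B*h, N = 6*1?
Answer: -387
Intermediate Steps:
N = 6
d(B, h) = B² + B*h
43*d(-3, N) = 43*(-3*(-3 + 6)) = 43*(-3*3) = 43*(-9) = -387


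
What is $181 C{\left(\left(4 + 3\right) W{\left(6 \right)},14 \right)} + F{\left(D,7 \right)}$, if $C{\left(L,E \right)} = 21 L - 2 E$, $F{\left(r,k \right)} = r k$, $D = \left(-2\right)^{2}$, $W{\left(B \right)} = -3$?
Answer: $-84861$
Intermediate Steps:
$D = 4$
$F{\left(r,k \right)} = k r$
$C{\left(L,E \right)} = - 2 E + 21 L$
$181 C{\left(\left(4 + 3\right) W{\left(6 \right)},14 \right)} + F{\left(D,7 \right)} = 181 \left(\left(-2\right) 14 + 21 \left(4 + 3\right) \left(-3\right)\right) + 7 \cdot 4 = 181 \left(-28 + 21 \cdot 7 \left(-3\right)\right) + 28 = 181 \left(-28 + 21 \left(-21\right)\right) + 28 = 181 \left(-28 - 441\right) + 28 = 181 \left(-469\right) + 28 = -84889 + 28 = -84861$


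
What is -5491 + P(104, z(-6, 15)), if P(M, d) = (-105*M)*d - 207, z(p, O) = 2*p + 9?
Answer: 27062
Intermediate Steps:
z(p, O) = 9 + 2*p
P(M, d) = -207 - 105*M*d (P(M, d) = -105*M*d - 207 = -207 - 105*M*d)
-5491 + P(104, z(-6, 15)) = -5491 + (-207 - 105*104*(9 + 2*(-6))) = -5491 + (-207 - 105*104*(9 - 12)) = -5491 + (-207 - 105*104*(-3)) = -5491 + (-207 + 32760) = -5491 + 32553 = 27062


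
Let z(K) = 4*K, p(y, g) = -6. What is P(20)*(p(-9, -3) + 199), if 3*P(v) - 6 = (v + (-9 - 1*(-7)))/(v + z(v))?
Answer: 19879/50 ≈ 397.58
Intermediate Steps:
P(v) = 2 + (-2 + v)/(15*v) (P(v) = 2 + ((v + (-9 - 1*(-7)))/(v + 4*v))/3 = 2 + ((v + (-9 + 7))/((5*v)))/3 = 2 + ((v - 2)*(1/(5*v)))/3 = 2 + ((-2 + v)*(1/(5*v)))/3 = 2 + ((-2 + v)/(5*v))/3 = 2 + (-2 + v)/(15*v))
P(20)*(p(-9, -3) + 199) = ((1/15)*(-2 + 31*20)/20)*(-6 + 199) = ((1/15)*(1/20)*(-2 + 620))*193 = ((1/15)*(1/20)*618)*193 = (103/50)*193 = 19879/50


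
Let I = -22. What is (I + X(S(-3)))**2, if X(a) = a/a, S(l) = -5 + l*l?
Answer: 441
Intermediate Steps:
S(l) = -5 + l**2
X(a) = 1
(I + X(S(-3)))**2 = (-22 + 1)**2 = (-21)**2 = 441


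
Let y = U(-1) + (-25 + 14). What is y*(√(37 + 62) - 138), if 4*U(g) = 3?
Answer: 2829/2 - 123*√11/4 ≈ 1312.5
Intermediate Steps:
U(g) = ¾ (U(g) = (¼)*3 = ¾)
y = -41/4 (y = ¾ + (-25 + 14) = ¾ - 11 = -41/4 ≈ -10.250)
y*(√(37 + 62) - 138) = -41*(√(37 + 62) - 138)/4 = -41*(√99 - 138)/4 = -41*(3*√11 - 138)/4 = -41*(-138 + 3*√11)/4 = 2829/2 - 123*√11/4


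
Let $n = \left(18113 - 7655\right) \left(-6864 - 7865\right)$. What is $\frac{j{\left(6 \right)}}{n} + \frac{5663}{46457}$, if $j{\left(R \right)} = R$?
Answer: $\frac{145384153504}{1192674161679} \approx 0.1219$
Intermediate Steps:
$n = -154035882$ ($n = 10458 \left(-14729\right) = -154035882$)
$\frac{j{\left(6 \right)}}{n} + \frac{5663}{46457} = \frac{6}{-154035882} + \frac{5663}{46457} = 6 \left(- \frac{1}{154035882}\right) + 5663 \cdot \frac{1}{46457} = - \frac{1}{25672647} + \frac{5663}{46457} = \frac{145384153504}{1192674161679}$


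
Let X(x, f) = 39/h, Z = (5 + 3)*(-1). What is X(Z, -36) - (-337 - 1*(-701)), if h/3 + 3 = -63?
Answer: -24037/66 ≈ -364.20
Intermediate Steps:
h = -198 (h = -9 + 3*(-63) = -9 - 189 = -198)
Z = -8 (Z = 8*(-1) = -8)
X(x, f) = -13/66 (X(x, f) = 39/(-198) = 39*(-1/198) = -13/66)
X(Z, -36) - (-337 - 1*(-701)) = -13/66 - (-337 - 1*(-701)) = -13/66 - (-337 + 701) = -13/66 - 1*364 = -13/66 - 364 = -24037/66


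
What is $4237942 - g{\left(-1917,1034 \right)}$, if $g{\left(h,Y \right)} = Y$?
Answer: $4236908$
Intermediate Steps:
$4237942 - g{\left(-1917,1034 \right)} = 4237942 - 1034 = 4236908$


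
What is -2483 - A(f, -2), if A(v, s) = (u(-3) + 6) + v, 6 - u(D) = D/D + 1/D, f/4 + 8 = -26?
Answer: -7075/3 ≈ -2358.3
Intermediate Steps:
f = -136 (f = -32 + 4*(-26) = -32 - 104 = -136)
u(D) = 5 - 1/D (u(D) = 6 - (D/D + 1/D) = 6 - (1 + 1/D) = 6 + (-1 - 1/D) = 5 - 1/D)
A(v, s) = 34/3 + v (A(v, s) = ((5 - 1/(-3)) + 6) + v = ((5 - 1*(-1/3)) + 6) + v = ((5 + 1/3) + 6) + v = (16/3 + 6) + v = 34/3 + v)
-2483 - A(f, -2) = -2483 - (34/3 - 136) = -2483 - 1*(-374/3) = -2483 + 374/3 = -7075/3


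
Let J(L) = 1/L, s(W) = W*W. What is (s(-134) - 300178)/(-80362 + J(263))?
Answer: 74224386/21135205 ≈ 3.5119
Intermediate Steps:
s(W) = W**2
(s(-134) - 300178)/(-80362 + J(263)) = ((-134)**2 - 300178)/(-80362 + 1/263) = (17956 - 300178)/(-80362 + 1/263) = -282222/(-21135205/263) = -282222*(-263/21135205) = 74224386/21135205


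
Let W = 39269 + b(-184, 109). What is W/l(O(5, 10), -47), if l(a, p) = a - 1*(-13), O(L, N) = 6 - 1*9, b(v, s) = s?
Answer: 19689/5 ≈ 3937.8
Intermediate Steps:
O(L, N) = -3 (O(L, N) = 6 - 9 = -3)
l(a, p) = 13 + a (l(a, p) = a + 13 = 13 + a)
W = 39378 (W = 39269 + 109 = 39378)
W/l(O(5, 10), -47) = 39378/(13 - 3) = 39378/10 = 39378*(⅒) = 19689/5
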